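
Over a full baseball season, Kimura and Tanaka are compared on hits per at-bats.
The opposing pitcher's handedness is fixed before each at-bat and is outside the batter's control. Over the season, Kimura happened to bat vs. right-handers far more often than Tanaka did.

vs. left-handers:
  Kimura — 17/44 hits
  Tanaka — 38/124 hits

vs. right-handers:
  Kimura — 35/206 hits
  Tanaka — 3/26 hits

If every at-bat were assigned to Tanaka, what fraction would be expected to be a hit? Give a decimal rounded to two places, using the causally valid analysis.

0.20

Kimura is higher inside every pitcher handedness stratum but Tanaka is higher in aggregate. Whether to stratify depends on how pitcher handedness relates to the player.
Nothing the player does changes pitcher handedness; the imbalance is an allocation artefact. With pitcher handedness also predicting the outcome, the pooled figure is confounded, and the within-stratum comparison is the causal one.
Standardising Tanaka to the population pitcher handedness mix: 0.420·38/124 + 0.580·3/26 = 0.196.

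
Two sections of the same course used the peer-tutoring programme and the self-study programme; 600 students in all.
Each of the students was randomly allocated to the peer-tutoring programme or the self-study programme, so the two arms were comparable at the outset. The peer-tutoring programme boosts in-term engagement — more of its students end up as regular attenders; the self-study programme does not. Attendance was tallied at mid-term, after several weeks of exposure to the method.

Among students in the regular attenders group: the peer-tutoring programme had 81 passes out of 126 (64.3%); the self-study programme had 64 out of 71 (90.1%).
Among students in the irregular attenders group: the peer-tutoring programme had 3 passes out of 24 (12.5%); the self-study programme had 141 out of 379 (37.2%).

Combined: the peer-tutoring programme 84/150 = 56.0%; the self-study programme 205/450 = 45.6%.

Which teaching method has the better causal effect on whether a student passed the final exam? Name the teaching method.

The stratified and pooled comparisons disagree (the self-study programme wins within each mid-term attendance; the peer-tutoring programme wins overall), so the answer turns on the causal role of mid-term attendance.
The distribution of mid-term attendance is itself part of what the teaching method does — it is an intermediate outcome. Holding it fixed would remove that part of the effect; the total effect is the pooled difference.
Pooled: the peer-tutoring programme 56.0% vs the self-study programme 45.6%; the peer-tutoring programme is higher overall.

the peer-tutoring programme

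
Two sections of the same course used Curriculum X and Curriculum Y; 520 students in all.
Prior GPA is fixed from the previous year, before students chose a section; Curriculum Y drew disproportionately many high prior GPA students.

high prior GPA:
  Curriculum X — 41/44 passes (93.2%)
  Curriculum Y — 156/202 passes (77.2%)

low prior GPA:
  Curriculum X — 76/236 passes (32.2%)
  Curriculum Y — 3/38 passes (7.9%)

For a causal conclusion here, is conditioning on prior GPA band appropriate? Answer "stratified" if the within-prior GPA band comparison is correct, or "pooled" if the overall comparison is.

Curriculum X is higher inside every prior GPA band stratum but Curriculum Y is higher in aggregate. Whether to stratify depends on how prior GPA band relates to the teaching method.
Nothing the teaching method does changes prior GPA band; the imbalance is an allocation artefact. With prior GPA band also predicting the outcome, the pooled figure is confounded, and the within-stratum comparison is the causal one.
Within each level — high prior GPA: 93.2% vs 77.2%; low prior GPA: 32.2% vs 7.9% — Curriculum X is higher every time.

stratified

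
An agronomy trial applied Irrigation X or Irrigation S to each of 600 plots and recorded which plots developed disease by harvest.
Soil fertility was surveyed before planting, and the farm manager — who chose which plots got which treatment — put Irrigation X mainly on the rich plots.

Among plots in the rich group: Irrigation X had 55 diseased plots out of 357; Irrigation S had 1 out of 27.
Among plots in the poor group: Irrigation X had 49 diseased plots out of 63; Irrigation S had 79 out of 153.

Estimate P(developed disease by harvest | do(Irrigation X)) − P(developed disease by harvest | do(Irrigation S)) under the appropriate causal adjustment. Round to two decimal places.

The stratified and pooled comparisons disagree (Irrigation S wins within each soil fertility; Irrigation X wins overall), so the answer turns on the causal role of soil fertility.
The imbalance in soil fertility arose from how plots were allocated, not from anything the irrigation did; and soil fertility independently affects the outcome. The pooled gap is confounded — condition on soil fertility.
Adjusting over the population distribution of soil fertility: 0.640·(0.154−0.037) + 0.360·(0.778−0.516) = +0.169.

+0.17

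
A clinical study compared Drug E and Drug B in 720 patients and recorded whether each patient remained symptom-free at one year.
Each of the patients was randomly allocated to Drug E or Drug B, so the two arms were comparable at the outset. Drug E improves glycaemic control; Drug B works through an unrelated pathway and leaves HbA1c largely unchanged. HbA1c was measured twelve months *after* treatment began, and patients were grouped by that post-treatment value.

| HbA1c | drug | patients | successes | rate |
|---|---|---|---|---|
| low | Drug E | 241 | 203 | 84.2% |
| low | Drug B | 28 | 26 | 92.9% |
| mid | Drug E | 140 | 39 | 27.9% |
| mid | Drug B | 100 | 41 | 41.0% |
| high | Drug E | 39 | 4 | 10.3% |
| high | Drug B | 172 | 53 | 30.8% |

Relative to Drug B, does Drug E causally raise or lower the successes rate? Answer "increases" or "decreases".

increases

Within every HbA1c level Drug B has the higher rate, yet pooled Drug E does — Simpson's reversal.
HbA1c is downstream of the drug. One should not condition on a consequence of treatment, so the overall rates are the right comparison.
Pooled: Drug E 58.6% vs Drug B 40.0%; Drug E is higher overall.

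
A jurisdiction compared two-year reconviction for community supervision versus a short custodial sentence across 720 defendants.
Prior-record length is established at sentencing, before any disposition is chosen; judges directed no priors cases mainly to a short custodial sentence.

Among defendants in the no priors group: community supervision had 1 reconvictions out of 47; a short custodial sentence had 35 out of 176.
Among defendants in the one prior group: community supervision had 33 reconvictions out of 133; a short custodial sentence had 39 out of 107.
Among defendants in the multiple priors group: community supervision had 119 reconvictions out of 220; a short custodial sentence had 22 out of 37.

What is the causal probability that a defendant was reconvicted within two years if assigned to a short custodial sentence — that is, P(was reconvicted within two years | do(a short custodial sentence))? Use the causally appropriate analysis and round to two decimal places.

0.40

Here prior-record length is a common cause — it drives both which disposition a case falls under and the outcome. The crude comparison mixes populations; the stratum-specific rates are the causally relevant ones.
Standardising a short custodial sentence to the population prior-record length mix: 0.310·35/176 + 0.333·39/107 + 0.357·22/37 = 0.395.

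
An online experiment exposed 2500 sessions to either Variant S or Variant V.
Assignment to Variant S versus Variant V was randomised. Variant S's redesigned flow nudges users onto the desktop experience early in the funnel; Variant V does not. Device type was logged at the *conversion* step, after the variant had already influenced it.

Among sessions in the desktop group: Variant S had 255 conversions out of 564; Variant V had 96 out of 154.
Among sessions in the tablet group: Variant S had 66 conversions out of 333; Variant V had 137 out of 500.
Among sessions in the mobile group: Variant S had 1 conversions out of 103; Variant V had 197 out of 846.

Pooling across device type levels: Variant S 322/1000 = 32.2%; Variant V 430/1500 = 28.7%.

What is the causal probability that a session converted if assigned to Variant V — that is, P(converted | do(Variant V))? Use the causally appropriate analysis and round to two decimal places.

The device type-specific comparison favours Variant V throughout, but the pooled figures favour Variant S. The question is whether to condition on device type.
The distribution of device type is itself part of what the variant does — it is an intermediate outcome. Holding it fixed would remove that part of the effect; the total effect is the pooled difference.
So P(outcome | do(Variant V)) is just the pooled rate for Variant V: 430/1500 = 0.287.

0.29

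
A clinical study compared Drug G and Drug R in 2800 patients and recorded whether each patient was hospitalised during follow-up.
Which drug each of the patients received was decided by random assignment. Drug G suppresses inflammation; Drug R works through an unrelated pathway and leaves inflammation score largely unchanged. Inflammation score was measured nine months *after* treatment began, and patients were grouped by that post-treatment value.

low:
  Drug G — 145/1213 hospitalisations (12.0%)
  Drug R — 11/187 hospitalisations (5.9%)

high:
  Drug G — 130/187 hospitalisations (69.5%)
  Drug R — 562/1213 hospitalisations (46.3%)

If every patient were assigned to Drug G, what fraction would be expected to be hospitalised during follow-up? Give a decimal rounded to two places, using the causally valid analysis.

0.20

The stratified and pooled comparisons disagree (Drug R wins within each inflammation score; Drug G wins overall), so the answer turns on the causal role of inflammation score.
Stratifying would compare drugs among patients the drugs themselves sorted into inflammation score groups — a form of selection on an intermediate. The unconditioned pooled rates give the total causal effect.
So P(outcome | do(Drug G)) is just the pooled rate for Drug G: 275/1400 = 0.196.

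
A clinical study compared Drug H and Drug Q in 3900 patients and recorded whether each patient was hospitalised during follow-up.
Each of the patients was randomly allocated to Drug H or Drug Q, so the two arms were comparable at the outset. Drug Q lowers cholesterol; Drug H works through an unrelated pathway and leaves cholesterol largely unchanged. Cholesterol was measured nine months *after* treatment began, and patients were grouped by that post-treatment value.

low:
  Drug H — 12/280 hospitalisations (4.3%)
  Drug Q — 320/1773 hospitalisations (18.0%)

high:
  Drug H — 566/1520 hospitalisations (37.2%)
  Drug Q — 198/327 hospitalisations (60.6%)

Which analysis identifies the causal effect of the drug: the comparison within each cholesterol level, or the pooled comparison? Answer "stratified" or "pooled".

Cholesterol is recorded after the drug and is itself shifted by it — it sits on the causal path from drug to outcome. Conditioning on a mediator would strip out part of the effect we want; the pooled comparison gives the total causal effect.
Pooled: Drug H 32.1% vs Drug Q 24.7%; Drug Q is lower overall.

pooled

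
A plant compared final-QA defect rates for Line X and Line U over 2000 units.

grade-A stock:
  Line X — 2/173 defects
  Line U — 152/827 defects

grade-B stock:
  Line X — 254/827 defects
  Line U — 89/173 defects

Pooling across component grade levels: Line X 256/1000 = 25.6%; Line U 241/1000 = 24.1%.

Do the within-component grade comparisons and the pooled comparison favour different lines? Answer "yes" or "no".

Within each component grade level (grade-A stock 1.2% vs 18.4%; grade-B stock 30.7% vs 51.4%), Line X has the lower rate every time. Pooled: 25.6% vs 24.1% — Line U has the lower rate overall. The two comparisons disagree.

yes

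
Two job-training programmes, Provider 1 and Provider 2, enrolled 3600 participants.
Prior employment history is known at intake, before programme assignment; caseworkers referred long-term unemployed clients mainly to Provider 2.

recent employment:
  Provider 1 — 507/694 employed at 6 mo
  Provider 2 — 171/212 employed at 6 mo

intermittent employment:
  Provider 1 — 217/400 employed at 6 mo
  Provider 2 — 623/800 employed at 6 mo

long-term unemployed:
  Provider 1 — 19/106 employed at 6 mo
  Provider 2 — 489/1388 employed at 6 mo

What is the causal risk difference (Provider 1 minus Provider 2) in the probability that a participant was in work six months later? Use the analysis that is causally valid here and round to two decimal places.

Prior employment history differs across programmes for reasons unrelated to any effect of the programme itself, and it separately predicts the outcome — a classic confounder. We must compare within prior employment history levels.
Adjusting over the population distribution of prior employment history: 0.252·(0.731−0.807) + 0.333·(0.542−0.779) + 0.415·(0.179−0.352) = -0.170.

-0.17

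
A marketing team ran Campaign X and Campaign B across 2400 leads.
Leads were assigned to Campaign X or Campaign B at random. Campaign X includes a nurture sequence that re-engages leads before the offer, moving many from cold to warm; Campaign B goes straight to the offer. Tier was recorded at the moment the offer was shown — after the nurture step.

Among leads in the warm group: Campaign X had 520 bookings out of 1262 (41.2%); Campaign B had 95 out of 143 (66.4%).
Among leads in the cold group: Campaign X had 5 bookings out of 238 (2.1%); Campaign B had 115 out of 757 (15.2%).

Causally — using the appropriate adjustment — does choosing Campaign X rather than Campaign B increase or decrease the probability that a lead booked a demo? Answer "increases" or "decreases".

increases

Engagement tier lies on the pathway campaign → engagement tier → outcome, so adjusting for it blocks the indirect effect. For the total causal effect of campaign, use the unadjusted pooled rates.
Pooled: Campaign X 35.0% vs Campaign B 23.3%; Campaign X is higher overall.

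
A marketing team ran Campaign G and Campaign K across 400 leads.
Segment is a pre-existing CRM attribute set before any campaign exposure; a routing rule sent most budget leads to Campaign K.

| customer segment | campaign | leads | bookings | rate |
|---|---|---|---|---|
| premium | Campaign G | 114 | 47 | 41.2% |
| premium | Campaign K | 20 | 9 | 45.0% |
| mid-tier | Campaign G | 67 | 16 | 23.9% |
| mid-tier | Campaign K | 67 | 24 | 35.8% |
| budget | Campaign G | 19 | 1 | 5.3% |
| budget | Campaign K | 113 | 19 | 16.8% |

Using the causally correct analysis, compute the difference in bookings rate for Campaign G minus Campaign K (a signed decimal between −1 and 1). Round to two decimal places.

-0.09

Customer segment differs across campaigns for reasons unrelated to any effect of the campaign itself, and it separately predicts the outcome — a classic confounder. We must compare within customer segment levels.
Adjusting over the population distribution of customer segment: 0.335·(0.412−0.450) + 0.335·(0.239−0.358) + 0.330·(0.053−0.168) = -0.091.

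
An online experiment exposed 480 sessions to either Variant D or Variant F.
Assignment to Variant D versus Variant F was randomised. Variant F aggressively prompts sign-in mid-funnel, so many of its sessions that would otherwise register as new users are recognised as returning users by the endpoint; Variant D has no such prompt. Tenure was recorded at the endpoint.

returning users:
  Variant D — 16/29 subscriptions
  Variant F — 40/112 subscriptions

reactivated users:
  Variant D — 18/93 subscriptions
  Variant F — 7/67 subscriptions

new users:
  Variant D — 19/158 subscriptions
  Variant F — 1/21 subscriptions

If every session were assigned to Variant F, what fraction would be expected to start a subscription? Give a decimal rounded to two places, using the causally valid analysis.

0.24

Because the variant influences user tenure, user tenure is a post-treatment mediator, not a confounder. Stratifying on it would bias the estimate; the causal effect is the crude pooled difference.
So P(outcome | do(Variant F)) is just the pooled rate for Variant F: 48/200 = 0.240.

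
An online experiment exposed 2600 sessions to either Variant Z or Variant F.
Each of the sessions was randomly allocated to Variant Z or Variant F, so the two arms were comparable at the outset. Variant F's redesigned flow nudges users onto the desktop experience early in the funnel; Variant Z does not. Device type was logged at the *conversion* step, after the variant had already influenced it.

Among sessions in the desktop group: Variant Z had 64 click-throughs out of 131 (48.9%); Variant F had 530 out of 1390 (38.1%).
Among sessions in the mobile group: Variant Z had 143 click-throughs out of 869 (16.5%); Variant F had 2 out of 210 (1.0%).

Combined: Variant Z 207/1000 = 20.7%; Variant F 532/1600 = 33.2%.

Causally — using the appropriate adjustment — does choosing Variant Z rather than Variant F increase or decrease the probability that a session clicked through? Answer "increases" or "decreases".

The distribution of device type is itself part of what the variant does — it is an intermediate outcome. Holding it fixed would remove that part of the effect; the total effect is the pooled difference.
Pooled: Variant Z 20.7% vs Variant F 33.2%; Variant F is higher overall.

decreases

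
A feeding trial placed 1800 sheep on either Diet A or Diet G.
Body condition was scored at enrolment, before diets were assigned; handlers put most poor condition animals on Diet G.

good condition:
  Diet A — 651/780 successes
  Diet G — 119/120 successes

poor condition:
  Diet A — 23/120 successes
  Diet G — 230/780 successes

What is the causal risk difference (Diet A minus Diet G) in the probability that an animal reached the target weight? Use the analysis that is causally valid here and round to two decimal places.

The starting body condition-specific comparison favours Diet G throughout, but the pooled figures favour Diet A. The question is whether to condition on starting body condition.
Starting body condition is set before the diet has any effect — it is not caused by the diet — and it independently drives the outcome. That makes it a confounder, so the causal comparison is within starting body condition levels.
Adjusting over the population distribution of starting body condition: 0.500·(0.835−0.992) + 0.500·(0.192−0.295) = -0.130.

-0.13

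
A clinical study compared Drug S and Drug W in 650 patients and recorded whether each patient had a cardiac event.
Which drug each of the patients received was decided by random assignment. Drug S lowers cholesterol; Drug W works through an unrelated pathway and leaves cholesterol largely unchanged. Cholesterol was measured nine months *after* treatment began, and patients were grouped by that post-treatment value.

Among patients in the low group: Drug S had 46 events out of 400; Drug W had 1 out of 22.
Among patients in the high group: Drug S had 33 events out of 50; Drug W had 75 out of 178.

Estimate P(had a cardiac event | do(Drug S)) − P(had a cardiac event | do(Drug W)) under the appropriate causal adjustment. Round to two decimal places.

Drug W is lower inside every cholesterol stratum but Drug S is lower in aggregate. Whether to stratify depends on how cholesterol relates to the drug.
Cholesterol here is a post-treatment variable shaped by the drug; conditioning on it would introduce bias rather than remove it. The overall comparison is the causal one.
The causal difference is the pooled difference: 0.176 − 0.380 = -0.204.

-0.20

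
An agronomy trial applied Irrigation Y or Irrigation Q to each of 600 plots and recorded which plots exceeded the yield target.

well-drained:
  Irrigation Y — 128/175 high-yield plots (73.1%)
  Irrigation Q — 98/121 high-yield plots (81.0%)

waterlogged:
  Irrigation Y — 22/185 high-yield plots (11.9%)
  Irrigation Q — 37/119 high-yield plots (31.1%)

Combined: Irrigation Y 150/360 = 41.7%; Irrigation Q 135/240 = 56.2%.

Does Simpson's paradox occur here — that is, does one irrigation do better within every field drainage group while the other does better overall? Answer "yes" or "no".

no

Within each field drainage level (well-drained 73.1% vs 81.0%; waterlogged 11.9% vs 31.1%), Irrigation Q has the higher rate every time. Pooled: 41.7% vs 56.2% — Irrigation Q has the higher rate overall. They agree.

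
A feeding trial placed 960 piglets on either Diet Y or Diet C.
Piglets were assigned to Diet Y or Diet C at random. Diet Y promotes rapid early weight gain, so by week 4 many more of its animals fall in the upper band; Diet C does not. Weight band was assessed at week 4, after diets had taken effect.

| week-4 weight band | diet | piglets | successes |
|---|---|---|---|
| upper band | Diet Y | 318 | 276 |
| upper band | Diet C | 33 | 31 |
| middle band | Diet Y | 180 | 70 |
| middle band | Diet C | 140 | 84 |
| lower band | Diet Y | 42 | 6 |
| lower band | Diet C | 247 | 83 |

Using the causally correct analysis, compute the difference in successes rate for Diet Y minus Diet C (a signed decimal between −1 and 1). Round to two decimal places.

+0.18

Because the diet influences week-4 weight band, week-4 weight band is a post-treatment mediator, not a confounder. Stratifying on it would bias the estimate; the causal effect is the crude pooled difference.
The causal difference is the pooled difference: 0.652 − 0.471 = +0.180.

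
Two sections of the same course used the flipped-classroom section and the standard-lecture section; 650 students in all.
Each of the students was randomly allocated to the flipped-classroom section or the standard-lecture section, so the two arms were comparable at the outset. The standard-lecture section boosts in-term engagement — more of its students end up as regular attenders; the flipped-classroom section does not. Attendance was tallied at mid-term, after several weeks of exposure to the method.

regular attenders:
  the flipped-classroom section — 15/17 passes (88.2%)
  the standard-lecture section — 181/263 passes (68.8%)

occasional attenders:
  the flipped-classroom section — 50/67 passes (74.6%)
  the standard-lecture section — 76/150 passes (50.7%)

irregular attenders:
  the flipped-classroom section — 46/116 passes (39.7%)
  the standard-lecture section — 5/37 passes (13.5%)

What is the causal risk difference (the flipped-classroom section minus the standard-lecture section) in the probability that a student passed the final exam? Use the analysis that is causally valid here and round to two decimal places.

-0.03

Within every mid-term attendance level the flipped-classroom section has the higher rate, yet pooled the standard-lecture section does — Simpson's reversal.
The distribution of mid-term attendance is itself part of what the teaching method does — it is an intermediate outcome. Holding it fixed would remove that part of the effect; the total effect is the pooled difference.
The causal difference is the pooled difference: 0.555 − 0.582 = -0.027.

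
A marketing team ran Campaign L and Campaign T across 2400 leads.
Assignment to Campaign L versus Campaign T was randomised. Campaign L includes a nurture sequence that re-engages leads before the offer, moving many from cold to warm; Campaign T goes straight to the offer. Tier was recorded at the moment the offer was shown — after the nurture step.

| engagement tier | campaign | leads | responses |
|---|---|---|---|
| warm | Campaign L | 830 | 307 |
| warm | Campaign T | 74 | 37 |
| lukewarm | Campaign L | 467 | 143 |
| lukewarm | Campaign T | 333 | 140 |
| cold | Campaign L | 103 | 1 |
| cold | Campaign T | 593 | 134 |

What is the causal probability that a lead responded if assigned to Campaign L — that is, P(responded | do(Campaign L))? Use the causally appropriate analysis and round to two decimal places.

0.32

Campaign T is higher inside every engagement tier stratum but Campaign L is higher in aggregate. Whether to stratify depends on how engagement tier relates to the campaign.
Engagement tier is downstream of the campaign. One should not condition on a consequence of treatment, so the overall rates are the right comparison.
So P(outcome | do(Campaign L)) is just the pooled rate for Campaign L: 451/1400 = 0.322.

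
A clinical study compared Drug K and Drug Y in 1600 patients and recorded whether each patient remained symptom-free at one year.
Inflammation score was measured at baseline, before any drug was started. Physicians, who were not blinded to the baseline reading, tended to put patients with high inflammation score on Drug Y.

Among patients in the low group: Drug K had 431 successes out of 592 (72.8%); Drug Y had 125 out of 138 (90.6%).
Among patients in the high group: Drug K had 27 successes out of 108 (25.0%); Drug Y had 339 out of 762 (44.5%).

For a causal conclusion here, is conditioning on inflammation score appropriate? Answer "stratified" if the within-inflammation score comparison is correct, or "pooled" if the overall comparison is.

stratified

The imbalance in inflammation score arose from how patients were allocated, not from anything the drug did; and inflammation score independently affects the outcome. The pooled gap is confounded — condition on inflammation score.
Within each level — low: 72.8% vs 90.6%; high: 25.0% vs 44.5% — Drug Y is higher every time.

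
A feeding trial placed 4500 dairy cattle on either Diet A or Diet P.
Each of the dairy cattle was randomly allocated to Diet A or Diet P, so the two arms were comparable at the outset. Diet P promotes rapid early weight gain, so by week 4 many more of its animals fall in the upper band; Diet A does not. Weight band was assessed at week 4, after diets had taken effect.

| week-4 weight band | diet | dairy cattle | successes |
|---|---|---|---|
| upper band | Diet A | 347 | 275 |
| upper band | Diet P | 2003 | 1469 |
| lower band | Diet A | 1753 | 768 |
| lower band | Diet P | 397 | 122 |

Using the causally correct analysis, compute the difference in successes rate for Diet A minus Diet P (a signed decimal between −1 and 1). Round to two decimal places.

The distribution of week-4 weight band is itself part of what the diet does — it is an intermediate outcome. Holding it fixed would remove that part of the effect; the total effect is the pooled difference.
The causal difference is the pooled difference: 0.497 − 0.663 = -0.166.

-0.17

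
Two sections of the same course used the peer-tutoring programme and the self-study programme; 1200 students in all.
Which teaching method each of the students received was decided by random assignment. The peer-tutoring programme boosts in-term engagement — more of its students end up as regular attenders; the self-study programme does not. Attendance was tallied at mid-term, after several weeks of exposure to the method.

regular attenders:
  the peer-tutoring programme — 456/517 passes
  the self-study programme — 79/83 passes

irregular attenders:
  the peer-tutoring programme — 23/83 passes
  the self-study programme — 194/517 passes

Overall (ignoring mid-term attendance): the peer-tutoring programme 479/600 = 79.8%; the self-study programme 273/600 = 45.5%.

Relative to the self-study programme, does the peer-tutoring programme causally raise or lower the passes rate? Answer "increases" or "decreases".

Mid-term attendance lies on the pathway teaching method → mid-term attendance → outcome, so adjusting for it blocks the indirect effect. For the total causal effect of teaching method, use the unadjusted pooled rates.
Pooled: the peer-tutoring programme 79.8% vs the self-study programme 45.5%; the peer-tutoring programme is higher overall.

increases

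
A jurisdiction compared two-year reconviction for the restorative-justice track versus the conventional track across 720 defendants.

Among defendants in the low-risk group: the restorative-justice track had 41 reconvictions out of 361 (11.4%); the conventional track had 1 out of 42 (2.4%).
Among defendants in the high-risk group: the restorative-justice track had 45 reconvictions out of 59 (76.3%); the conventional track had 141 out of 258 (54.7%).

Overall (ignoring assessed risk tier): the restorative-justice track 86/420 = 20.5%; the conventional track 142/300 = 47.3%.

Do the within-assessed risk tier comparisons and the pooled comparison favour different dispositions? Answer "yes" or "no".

yes

Within each assessed risk tier level (low-risk 11.4% vs 2.4%; high-risk 76.3% vs 54.7%), the conventional track has the lower rate every time. Pooled: 20.5% vs 47.3% — the restorative-justice track has the lower rate overall. The two comparisons disagree.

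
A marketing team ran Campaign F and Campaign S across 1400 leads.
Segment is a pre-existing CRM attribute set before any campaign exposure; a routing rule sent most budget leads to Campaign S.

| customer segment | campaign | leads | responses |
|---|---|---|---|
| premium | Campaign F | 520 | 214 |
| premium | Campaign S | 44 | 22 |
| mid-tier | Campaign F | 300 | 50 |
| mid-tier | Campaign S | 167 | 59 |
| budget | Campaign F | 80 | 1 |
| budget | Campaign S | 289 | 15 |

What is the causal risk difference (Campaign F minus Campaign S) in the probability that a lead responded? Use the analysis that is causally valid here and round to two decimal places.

Customer segment satisfies the back-door criterion: it is not a descendant of the campaign, and it blocks the spurious path from campaign to outcome. Adjusting for it (i.e., using the within-customer segment rates) gives the causal effect.
Adjusting over the population distribution of customer segment: 0.403·(0.412−0.500) + 0.334·(0.167−0.353) + 0.264·(0.013−0.052) = -0.108.

-0.11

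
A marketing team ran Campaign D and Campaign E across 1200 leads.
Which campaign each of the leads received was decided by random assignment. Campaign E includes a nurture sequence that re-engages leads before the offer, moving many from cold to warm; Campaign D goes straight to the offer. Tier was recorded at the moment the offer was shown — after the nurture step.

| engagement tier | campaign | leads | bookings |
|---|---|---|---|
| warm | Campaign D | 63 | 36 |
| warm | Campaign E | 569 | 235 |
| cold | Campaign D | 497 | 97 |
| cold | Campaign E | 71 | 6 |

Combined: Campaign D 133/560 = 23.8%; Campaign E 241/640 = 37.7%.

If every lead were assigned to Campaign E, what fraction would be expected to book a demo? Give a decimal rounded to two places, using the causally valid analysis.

0.38

Engagement tier is downstream of the campaign. One should not condition on a consequence of treatment, so the overall rates are the right comparison.
So P(outcome | do(Campaign E)) is just the pooled rate for Campaign E: 241/640 = 0.377.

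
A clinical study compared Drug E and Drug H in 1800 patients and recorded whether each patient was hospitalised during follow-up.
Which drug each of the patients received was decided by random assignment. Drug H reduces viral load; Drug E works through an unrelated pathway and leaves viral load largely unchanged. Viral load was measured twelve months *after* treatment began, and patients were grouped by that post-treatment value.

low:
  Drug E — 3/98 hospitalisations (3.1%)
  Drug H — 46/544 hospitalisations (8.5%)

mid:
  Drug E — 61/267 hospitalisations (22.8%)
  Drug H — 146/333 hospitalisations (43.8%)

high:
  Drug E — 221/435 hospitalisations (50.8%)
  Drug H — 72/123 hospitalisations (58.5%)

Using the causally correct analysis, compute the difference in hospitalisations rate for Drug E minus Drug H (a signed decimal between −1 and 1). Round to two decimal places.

+0.09

Viral load here is a post-treatment variable shaped by the drug; conditioning on it would introduce bias rather than remove it. The overall comparison is the causal one.
The causal difference is the pooled difference: 0.356 − 0.264 = +0.092.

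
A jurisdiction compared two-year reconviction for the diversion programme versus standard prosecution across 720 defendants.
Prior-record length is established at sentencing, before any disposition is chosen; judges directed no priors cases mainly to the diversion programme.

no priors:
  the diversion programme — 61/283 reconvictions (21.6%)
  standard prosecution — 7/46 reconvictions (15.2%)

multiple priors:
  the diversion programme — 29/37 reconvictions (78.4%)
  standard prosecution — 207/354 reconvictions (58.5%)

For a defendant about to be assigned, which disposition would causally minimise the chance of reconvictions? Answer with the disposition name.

Since prior-record length is a pre-existing factor (not a product of the disposition) and it affects the outcome on its own, it is a confounder. The stratified rates, not the pooled rate, identify the causal effect.
Within each level — no priors: 21.6% vs 15.2%; multiple priors: 78.4% vs 58.5% — standard prosecution is lower every time.

standard prosecution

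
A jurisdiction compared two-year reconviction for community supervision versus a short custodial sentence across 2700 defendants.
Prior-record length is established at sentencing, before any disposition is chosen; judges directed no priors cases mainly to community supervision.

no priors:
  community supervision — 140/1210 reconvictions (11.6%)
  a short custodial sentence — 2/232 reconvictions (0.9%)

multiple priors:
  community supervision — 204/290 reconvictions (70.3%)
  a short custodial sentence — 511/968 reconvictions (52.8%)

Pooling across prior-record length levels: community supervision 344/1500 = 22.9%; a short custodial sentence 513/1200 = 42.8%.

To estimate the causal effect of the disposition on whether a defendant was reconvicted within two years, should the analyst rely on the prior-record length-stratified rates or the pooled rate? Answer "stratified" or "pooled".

stratified

The stratified and pooled comparisons disagree (a short custodial sentence wins within each prior-record length; community supervision wins overall), so the answer turns on the causal role of prior-record length.
Here prior-record length is a common cause — it drives both which disposition a case falls under and the outcome. The crude comparison mixes populations; the stratum-specific rates are the causally relevant ones.
Within each level — no priors: 11.6% vs 0.9%; multiple priors: 70.3% vs 52.8% — a short custodial sentence is lower every time.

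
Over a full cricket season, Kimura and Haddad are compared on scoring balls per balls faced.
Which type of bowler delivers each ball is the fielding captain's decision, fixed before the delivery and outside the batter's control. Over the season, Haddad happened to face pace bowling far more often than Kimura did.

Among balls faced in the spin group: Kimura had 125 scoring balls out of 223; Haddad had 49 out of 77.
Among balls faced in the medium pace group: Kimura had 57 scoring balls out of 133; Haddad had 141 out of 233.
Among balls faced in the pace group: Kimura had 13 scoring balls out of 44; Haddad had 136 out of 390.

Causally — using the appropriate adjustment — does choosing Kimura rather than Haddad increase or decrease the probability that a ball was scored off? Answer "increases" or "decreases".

Bowling type satisfies the back-door criterion: it is not a descendant of the player, and it blocks the spurious path from player to outcome. Adjusting for it (i.e., using the within-bowling type rates) gives the causal effect.
Within each level — spin: 56.1% vs 63.6%; medium pace: 42.9% vs 60.5%; pace: 29.5% vs 34.9% — Haddad is higher every time.

decreases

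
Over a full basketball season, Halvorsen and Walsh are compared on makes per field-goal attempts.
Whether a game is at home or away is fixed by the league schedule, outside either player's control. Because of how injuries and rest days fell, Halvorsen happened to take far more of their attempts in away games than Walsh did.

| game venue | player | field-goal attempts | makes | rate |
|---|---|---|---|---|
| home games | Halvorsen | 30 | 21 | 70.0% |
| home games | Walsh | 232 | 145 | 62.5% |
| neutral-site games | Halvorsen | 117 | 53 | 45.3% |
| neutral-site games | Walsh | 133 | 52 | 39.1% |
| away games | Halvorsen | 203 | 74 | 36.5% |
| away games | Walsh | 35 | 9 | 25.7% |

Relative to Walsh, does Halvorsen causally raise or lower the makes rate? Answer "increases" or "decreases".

increases

The game venue-specific comparison favours Halvorsen throughout, but the pooled figures favour Walsh. The question is whether to condition on game venue.
Game venue satisfies the back-door criterion: it is not a descendant of the player, and it blocks the spurious path from player to outcome. Adjusting for it (i.e., using the within-game venue rates) gives the causal effect.
Within each level — home games: 70.0% vs 62.5%; neutral-site games: 45.3% vs 39.1%; away games: 36.5% vs 25.7% — Halvorsen is higher every time.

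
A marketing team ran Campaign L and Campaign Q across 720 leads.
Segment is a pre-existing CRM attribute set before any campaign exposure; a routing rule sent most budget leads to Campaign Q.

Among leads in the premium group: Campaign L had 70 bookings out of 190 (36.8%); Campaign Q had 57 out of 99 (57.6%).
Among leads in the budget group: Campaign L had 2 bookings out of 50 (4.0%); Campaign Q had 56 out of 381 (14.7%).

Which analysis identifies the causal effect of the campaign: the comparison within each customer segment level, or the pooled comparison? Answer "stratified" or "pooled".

stratified

The stratified and pooled comparisons disagree (Campaign Q wins within each customer segment; Campaign L wins overall), so the answer turns on the causal role of customer segment.
Customer segment satisfies the back-door criterion: it is not a descendant of the campaign, and it blocks the spurious path from campaign to outcome. Adjusting for it (i.e., using the within-customer segment rates) gives the causal effect.
Within each level — premium: 36.8% vs 57.6%; budget: 4.0% vs 14.7% — Campaign Q is higher every time.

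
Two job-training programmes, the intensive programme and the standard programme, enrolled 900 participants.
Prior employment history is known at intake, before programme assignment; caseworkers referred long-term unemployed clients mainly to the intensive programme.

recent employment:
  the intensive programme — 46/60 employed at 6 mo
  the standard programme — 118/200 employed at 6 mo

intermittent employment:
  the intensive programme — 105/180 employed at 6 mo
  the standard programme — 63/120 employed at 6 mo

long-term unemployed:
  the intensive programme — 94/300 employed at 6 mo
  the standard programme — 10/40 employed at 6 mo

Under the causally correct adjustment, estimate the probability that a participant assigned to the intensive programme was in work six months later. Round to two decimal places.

0.53

the intensive programme is higher inside every prior employment history stratum but the standard programme is higher in aggregate. Whether to stratify depends on how prior employment history relates to the programme.
Prior employment history is set before the programme has any effect — it is not caused by the programme — and it independently drives the outcome. That makes it a confounder, so the causal comparison is within prior employment history levels.
Standardising the intensive programme to the population prior employment history mix: 0.289·46/60 + 0.333·105/180 + 0.378·94/300 = 0.534.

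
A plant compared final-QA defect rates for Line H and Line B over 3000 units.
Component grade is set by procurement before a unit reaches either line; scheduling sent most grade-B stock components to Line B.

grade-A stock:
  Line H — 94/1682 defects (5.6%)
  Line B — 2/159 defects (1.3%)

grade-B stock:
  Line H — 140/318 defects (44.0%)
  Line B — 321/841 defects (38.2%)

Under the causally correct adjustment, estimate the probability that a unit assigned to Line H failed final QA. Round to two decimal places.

The component grade-specific comparison favours Line B throughout, but the pooled figures favour Line H. The question is whether to condition on component grade.
Component grade is set before the line has any effect — it is not caused by the line — and it independently drives the outcome. That makes it a confounder, so the causal comparison is within component grade levels.
Standardising Line H to the population component grade mix: 0.614·94/1682 + 0.386·140/318 = 0.204.

0.20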